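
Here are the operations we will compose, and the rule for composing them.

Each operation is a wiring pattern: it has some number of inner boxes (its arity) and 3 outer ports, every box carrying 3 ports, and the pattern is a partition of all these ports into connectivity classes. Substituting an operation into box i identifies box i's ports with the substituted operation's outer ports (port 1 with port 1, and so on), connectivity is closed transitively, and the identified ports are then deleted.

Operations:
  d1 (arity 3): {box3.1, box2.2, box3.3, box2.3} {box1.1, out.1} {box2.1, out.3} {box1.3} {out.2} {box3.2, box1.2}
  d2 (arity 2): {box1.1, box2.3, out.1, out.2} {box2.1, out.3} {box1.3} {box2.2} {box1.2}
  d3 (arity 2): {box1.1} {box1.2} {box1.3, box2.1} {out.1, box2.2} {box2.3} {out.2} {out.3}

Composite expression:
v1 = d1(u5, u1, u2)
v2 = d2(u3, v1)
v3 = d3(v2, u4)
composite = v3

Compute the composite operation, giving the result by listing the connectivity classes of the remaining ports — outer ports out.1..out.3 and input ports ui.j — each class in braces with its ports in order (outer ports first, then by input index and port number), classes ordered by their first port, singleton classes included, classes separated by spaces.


Reachability decides: close wires over d3-identified ports.
after d1, the pattern on (u5, u1, u2) reads {out.1, u5.1} {out.2} {out.3, u1.1} {u1.2, u1.3, u2.1, u2.3} {u2.2, u5.2} {u5.3} (out.j = its outer ports)
after d2, the pattern on (u3, u5, u1, u2) reads {out.1, out.2, u1.1, u3.1} {out.3, u5.1} {u1.2, u1.3, u2.1, u2.3} {u2.2, u5.2} {u3.2} {u3.3} {u5.3} (out.j = its outer ports)
after d3, the pattern on (u3, u5, u1, u2, u4) reads {out.1, u4.2} {out.2} {out.3} {u1.1, u3.1} {u1.2, u1.3, u2.1, u2.3} {u2.2, u5.2} {u3.2} {u3.3} {u4.1, u5.1} {u4.3} {u5.3} (out.j = its outer ports)

{out.1, u4.2} {out.2} {out.3} {u1.1, u3.1} {u1.2, u1.3, u2.1, u2.3} {u2.2, u5.2} {u3.2} {u3.3} {u4.1, u5.1} {u4.3} {u5.3}


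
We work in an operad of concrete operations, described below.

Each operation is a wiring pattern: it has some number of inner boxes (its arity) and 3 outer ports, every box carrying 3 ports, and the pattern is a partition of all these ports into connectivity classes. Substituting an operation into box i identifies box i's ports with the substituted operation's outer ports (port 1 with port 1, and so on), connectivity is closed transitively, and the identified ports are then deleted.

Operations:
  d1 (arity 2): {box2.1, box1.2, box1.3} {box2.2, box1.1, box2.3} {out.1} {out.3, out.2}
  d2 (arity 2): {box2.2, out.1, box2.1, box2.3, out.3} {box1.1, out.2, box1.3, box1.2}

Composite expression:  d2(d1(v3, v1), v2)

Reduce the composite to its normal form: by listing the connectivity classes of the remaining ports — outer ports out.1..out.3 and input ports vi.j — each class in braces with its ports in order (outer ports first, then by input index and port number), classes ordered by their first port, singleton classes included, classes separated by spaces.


{out.1, out.3, v2.1, v2.2, v2.3} {out.2} {v1.1, v3.2, v3.3} {v1.2, v1.3, v3.1}


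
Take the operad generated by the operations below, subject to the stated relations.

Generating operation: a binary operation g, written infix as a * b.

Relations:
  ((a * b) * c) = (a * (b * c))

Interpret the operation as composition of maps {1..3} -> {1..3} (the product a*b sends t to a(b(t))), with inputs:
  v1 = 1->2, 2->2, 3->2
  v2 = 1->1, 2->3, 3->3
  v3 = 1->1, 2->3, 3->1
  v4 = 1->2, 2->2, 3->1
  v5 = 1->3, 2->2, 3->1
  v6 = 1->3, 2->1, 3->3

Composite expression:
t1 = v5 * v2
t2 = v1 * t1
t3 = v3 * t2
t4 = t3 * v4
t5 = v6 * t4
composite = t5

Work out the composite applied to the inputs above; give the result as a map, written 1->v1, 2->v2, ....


1->3, 2->3, 3->3

(v5 * v2) = 1->3, 2->1, 3->1
(v1 * (v5 * v2)) = 1->2, 2->2, 3->2
(v3 * (v1 * (v5 * v2))) = 1->3, 2->3, 3->3
((v3 * (v1 * (v5 * v2))) * v4) = 1->3, 2->3, 3->3
(v6 * ((v3 * (v1 * (v5 * v2))) * v4)) = 1->3, 2->3, 3->3


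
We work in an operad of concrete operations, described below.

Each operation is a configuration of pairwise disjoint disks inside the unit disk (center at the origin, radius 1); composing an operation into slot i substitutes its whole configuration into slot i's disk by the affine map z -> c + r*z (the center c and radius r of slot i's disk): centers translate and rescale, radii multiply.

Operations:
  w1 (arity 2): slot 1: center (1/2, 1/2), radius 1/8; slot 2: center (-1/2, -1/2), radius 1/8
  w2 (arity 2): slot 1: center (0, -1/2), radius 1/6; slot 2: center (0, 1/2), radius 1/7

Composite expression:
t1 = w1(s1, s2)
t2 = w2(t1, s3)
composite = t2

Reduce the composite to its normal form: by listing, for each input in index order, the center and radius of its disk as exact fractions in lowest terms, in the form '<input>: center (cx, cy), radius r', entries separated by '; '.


Follow each s-input down from w2: c' goes to c + r*c', radius to r*r'.
s1 passes through 2 substitutions, ending at center (1/12, -5/12), radius 1/48
s2 passes through 2 substitutions, ending at center (-1/12, -7/12), radius 1/48
s3 passes through 1 substitution, ending at center (0, 1/2), radius 1/7

s1: center (1/12, -5/12), radius 1/48; s2: center (-1/12, -7/12), radius 1/48; s3: center (0, 1/2), radius 1/7


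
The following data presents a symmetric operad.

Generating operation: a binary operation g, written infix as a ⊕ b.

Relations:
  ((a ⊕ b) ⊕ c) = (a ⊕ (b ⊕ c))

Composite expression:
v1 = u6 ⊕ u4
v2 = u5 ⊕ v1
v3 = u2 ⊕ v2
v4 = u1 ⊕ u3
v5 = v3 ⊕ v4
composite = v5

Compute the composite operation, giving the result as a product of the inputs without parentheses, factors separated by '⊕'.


u2 ⊕ u5 ⊕ u6 ⊕ u4 ⊕ u1 ⊕ u3

Under associativity of g, the answer is the u's in reading order.
(u6 ⊕ u4) spells out as u6 ⊕ u4
(u5 ⊕ (u6 ⊕ u4)) spells out as u5 ⊕ u6 ⊕ u4
(u2 ⊕ (u5 ⊕ (u6 ⊕ u4))) spells out as u2 ⊕ u5 ⊕ u6 ⊕ u4
(u1 ⊕ u3) spells out as u1 ⊕ u3
((u2 ⊕ (u5 ⊕ (u6 ⊕ u4))) ⊕ (u1 ⊕ u3)) spells out as u2 ⊕ u5 ⊕ u6 ⊕ u4 ⊕ u1 ⊕ u3


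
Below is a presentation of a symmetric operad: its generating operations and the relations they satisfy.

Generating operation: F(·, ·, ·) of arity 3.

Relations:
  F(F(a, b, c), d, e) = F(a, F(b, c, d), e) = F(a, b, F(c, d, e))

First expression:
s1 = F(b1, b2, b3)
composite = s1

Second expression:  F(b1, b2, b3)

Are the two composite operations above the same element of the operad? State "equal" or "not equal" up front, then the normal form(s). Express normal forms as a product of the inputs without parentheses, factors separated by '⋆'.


equal — both sides give b1 ⋆ b2 ⋆ b3

The first expression, normalized: b1 ⋆ b2 ⋆ b3
The second expression, normalized: b1 ⋆ b2 ⋆ b3
Identical normal forms: equal.


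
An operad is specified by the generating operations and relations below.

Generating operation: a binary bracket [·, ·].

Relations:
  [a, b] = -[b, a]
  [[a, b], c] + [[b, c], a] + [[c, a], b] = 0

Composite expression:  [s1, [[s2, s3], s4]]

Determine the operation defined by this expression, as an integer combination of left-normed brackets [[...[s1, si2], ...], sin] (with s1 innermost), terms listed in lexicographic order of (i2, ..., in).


Skip Jacobi rewriting: expand, keep s1-initial words, read off terms.
Composite bracket: [s1, [[s2, s3], s4]]
Under [a, b] = ab - ba we get 8 signed associative words (2^3 = 8).
Only words starting with s1 matter:
  sign of s1s2s3s4 is +1, so it contributes +[[[s1, s2], s3], s4]
  sign of s1s3s2s4 is -1, so it contributes -[[[s1, s3], s2], s4]
  sign of s1s4s2s3 is -1, so it contributes -[[[s1, s4], s2], s3]
  sign of s1s4s3s2 is +1, so it contributes +[[[s1, s4], s3], s2]

[[[s1, s2], s3], s4] - [[[s1, s3], s2], s4] - [[[s1, s4], s2], s3] + [[[s1, s4], s3], s2]


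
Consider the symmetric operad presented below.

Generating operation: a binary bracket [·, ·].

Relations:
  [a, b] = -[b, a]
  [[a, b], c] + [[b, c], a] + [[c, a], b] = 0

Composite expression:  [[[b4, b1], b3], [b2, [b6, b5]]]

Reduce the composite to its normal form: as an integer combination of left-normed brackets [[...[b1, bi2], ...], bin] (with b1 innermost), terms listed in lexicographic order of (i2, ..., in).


[[[[[b1, b4], b3], b2], b5], b6] - [[[[[b1, b4], b3], b2], b6], b5] - [[[[[b1, b4], b3], b5], b6], b2] + [[[[[b1, b4], b3], b6], b5], b2]

A multilinear Lie element is pinned by b1-initial words (b1 innermost).
Composite bracket: [[[b4, b1], b3], [b2, [b6, b5]]]
Full expansion: 32 signed words from ab - ba (2^5 = 32).
Collect the words opening with b1:
  b1b4b3b2b5b6 appears with sign +1, giving the term +[[[[[b1, b4], b3], b2], b5], b6]
  b1b4b3b2b6b5 appears with sign -1, giving the term -[[[[[b1, b4], b3], b2], b6], b5]
  b1b4b3b5b6b2 appears with sign -1, giving the term -[[[[[b1, b4], b3], b5], b6], b2]
  b1b4b3b6b5b2 appears with sign +1, giving the term +[[[[[b1, b4], b3], b6], b5], b2]


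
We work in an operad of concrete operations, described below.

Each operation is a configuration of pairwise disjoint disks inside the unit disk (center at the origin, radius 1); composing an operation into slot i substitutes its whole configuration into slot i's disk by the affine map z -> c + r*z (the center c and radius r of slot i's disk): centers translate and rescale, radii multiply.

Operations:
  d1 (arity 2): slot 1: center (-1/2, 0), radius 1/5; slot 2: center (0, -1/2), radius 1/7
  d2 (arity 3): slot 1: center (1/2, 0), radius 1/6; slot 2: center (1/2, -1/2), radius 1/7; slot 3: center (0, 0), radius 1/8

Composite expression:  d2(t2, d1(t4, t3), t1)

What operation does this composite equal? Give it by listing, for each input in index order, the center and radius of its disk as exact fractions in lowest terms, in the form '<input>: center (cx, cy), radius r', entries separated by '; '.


Affine substitution under d2: radii multiply and t-centers shift.
t2: after 1 affine step, its disk has center (1/2, 0), radius 1/6
t4: after 2 affine steps, its disk has center (3/7, -1/2), radius 1/35
t3: after 2 affine steps, its disk has center (1/2, -4/7), radius 1/49
t1: after 1 affine step, its disk has center (0, 0), radius 1/8

t1: center (0, 0), radius 1/8; t2: center (1/2, 0), radius 1/6; t3: center (1/2, -4/7), radius 1/49; t4: center (3/7, -1/2), radius 1/35


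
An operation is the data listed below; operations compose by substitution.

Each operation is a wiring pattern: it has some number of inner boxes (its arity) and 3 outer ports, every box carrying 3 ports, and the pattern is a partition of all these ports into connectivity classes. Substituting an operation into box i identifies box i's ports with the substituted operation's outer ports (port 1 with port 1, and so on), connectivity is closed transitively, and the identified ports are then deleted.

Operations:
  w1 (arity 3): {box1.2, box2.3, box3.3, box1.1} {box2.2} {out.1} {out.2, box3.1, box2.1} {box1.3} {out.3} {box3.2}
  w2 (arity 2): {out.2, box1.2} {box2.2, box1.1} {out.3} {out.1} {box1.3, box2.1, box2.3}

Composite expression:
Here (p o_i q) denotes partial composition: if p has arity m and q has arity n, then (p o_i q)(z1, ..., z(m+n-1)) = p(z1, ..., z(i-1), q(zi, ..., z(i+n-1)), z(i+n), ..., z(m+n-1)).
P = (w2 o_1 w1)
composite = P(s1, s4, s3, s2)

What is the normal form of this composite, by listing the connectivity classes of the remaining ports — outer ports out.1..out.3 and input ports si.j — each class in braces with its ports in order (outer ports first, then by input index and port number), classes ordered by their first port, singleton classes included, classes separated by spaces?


{out.1} {out.2, s3.1, s4.1} {out.3} {s1.1, s1.2, s3.3, s4.3} {s1.3} {s2.1, s2.3} {s2.2} {s3.2} {s4.2}

Treat the ports identified at w2 as solder joints: merge, then drop.
after w1, the pattern on (s1, s4, s3) reads {out.1} {out.2, s3.1, s4.1} {out.3} {s1.1, s1.2, s3.3, s4.3} {s1.3} {s3.2} {s4.2} (out.j = its outer ports)
after w2, the pattern on (s1, s4, s3, s2) reads {out.1} {out.2, s3.1, s4.1} {out.3} {s1.1, s1.2, s3.3, s4.3} {s1.3} {s2.1, s2.3} {s2.2} {s3.2} {s4.2} (out.j = its outer ports)


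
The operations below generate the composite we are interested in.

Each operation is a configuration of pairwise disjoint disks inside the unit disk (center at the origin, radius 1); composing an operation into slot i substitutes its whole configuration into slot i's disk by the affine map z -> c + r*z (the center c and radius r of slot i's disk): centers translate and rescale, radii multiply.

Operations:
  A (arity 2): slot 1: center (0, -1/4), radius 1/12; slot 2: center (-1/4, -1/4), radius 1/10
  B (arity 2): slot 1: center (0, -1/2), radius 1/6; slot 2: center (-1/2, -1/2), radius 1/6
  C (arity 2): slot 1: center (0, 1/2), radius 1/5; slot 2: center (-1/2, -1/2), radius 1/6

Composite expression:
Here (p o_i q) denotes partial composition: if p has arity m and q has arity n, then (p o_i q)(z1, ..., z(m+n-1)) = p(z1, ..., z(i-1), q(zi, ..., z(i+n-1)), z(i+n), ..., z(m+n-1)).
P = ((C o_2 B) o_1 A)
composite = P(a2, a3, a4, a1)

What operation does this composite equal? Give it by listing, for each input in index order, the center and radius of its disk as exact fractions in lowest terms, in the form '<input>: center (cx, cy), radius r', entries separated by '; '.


a1: center (-7/12, -7/12), radius 1/36; a2: center (0, 9/20), radius 1/60; a3: center (-1/20, 9/20), radius 1/50; a4: center (-1/2, -7/12), radius 1/36

Only the slot chain above each a matters under C; compose those maps.
a2 passes through 2 substitutions, ending at center (0, 9/20), radius 1/60
a3 passes through 2 substitutions, ending at center (-1/20, 9/20), radius 1/50
a4 passes through 2 substitutions, ending at center (-1/2, -7/12), radius 1/36
a1 passes through 2 substitutions, ending at center (-7/12, -7/12), radius 1/36


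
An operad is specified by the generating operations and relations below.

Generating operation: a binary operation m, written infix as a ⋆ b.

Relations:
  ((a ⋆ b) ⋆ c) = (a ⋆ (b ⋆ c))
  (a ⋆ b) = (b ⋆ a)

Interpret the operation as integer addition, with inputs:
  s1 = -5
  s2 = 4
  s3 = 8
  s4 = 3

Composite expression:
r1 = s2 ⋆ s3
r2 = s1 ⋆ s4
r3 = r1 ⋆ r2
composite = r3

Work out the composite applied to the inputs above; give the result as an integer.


10

(s2 ⋆ s3) = 12
(s1 ⋆ s4) = -2
((s2 ⋆ s3) ⋆ (s1 ⋆ s4)) = 10


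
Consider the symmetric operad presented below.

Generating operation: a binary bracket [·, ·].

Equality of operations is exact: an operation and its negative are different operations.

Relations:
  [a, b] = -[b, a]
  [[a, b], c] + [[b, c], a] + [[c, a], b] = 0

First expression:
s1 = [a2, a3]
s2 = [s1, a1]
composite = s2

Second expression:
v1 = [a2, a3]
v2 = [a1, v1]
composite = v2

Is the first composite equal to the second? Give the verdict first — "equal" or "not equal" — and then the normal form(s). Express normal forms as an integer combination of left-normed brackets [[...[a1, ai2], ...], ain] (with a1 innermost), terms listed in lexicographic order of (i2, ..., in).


not equal; first: -[[a1, a2], a3] + [[a1, a3], a2]; second: [[a1, a2], a3] - [[a1, a3], a2]

In normal form, the first expression is -[[a1, a2], a3] + [[a1, a3], a2]
In normal form, the second expression is [[a1, a2], a3] - [[a1, a3], a2]
No match — not equal.


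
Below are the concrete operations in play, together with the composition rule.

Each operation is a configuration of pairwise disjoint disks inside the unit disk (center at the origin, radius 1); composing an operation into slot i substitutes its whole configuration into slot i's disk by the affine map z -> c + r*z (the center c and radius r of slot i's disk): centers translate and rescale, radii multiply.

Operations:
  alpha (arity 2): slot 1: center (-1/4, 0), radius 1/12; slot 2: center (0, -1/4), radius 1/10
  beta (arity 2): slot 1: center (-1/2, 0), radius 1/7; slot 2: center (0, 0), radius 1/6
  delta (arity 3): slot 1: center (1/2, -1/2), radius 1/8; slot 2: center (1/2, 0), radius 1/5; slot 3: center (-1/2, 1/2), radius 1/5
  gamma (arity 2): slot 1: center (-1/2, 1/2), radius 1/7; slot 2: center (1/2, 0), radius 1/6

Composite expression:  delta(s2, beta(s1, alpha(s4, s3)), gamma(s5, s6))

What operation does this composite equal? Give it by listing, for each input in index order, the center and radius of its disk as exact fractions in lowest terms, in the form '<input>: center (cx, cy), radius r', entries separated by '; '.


Affine substitution under delta: radii multiply and s-centers shift.
s2: after 1 affine step, its disk has center (1/2, -1/2), radius 1/8
s1: after 2 affine steps, its disk has center (2/5, 0), radius 1/35
s4: after 3 affine steps, its disk has center (59/120, 0), radius 1/360
s3: after 3 affine steps, its disk has center (1/2, -1/120), radius 1/300
s5: after 2 affine steps, its disk has center (-3/5, 3/5), radius 1/35
s6: after 2 affine steps, its disk has center (-2/5, 1/2), radius 1/30

s1: center (2/5, 0), radius 1/35; s2: center (1/2, -1/2), radius 1/8; s3: center (1/2, -1/120), radius 1/300; s4: center (59/120, 0), radius 1/360; s5: center (-3/5, 3/5), radius 1/35; s6: center (-2/5, 1/2), radius 1/30


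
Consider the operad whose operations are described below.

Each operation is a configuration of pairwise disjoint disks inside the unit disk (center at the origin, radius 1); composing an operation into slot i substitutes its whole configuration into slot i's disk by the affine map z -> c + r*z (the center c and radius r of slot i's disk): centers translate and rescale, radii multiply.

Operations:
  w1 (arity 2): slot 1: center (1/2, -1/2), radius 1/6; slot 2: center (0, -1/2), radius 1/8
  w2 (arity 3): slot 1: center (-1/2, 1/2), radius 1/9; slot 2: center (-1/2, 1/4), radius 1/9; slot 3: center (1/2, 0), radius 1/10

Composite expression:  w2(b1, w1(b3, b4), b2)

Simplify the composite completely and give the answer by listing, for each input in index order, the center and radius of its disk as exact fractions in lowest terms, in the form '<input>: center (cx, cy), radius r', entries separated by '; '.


b1: center (-1/2, 1/2), radius 1/9; b2: center (1/2, 0), radius 1/10; b3: center (-4/9, 7/36), radius 1/54; b4: center (-1/2, 7/36), radius 1/72

Below w2, radii multiply path by path; the b-disk centers shift.
b1 passes through 1 substitution, ending at center (-1/2, 1/2), radius 1/9
b3 passes through 2 substitutions, ending at center (-4/9, 7/36), radius 1/54
b4 passes through 2 substitutions, ending at center (-1/2, 7/36), radius 1/72
b2 passes through 1 substitution, ending at center (1/2, 0), radius 1/10


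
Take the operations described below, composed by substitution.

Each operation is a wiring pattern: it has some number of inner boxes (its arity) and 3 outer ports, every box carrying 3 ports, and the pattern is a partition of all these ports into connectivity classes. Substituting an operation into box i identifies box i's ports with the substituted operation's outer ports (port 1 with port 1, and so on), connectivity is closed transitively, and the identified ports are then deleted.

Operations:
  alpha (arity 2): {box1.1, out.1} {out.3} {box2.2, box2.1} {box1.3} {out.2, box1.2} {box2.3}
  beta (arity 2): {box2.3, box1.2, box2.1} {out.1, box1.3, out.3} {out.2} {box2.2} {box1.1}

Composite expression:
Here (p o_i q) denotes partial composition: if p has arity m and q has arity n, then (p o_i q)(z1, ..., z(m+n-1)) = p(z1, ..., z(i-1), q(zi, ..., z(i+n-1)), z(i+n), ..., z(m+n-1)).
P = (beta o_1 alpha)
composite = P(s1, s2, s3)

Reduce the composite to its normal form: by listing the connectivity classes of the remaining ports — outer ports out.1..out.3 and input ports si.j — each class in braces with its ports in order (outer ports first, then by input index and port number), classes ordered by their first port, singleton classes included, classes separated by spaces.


{out.1, out.3} {out.2} {s1.1} {s1.2, s3.1, s3.3} {s1.3} {s2.1, s2.2} {s2.3} {s3.2}

Reachability decides: close wires over beta-identified ports.
stage alpha: inputs (s1, s2), connectivity {out.1, s1.1} {out.2, s1.2} {out.3} {s1.3} {s2.1, s2.2} {s2.3}, out.j its boundary
stage beta: inputs (s1, s2, s3), connectivity {out.1, out.3} {out.2} {s1.1} {s1.2, s3.1, s3.3} {s1.3} {s2.1, s2.2} {s2.3} {s3.2}, out.j its boundary


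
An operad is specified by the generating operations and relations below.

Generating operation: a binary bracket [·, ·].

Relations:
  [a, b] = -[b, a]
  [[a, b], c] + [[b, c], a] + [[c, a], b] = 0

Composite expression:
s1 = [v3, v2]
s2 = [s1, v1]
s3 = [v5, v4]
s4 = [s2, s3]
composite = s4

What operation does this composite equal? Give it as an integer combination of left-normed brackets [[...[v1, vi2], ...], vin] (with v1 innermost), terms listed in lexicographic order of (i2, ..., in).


-[[[[v1, v2], v3], v4], v5] + [[[[v1, v2], v3], v5], v4] + [[[[v1, v3], v2], v4], v5] - [[[[v1, v3], v2], v5], v4]

Skip Jacobi rewriting: expand, keep v1-initial words, read off terms.
Composite bracket: [[[v3, v2], v1], [v5, v4]]
Applying ab - ba throughout gives 16 signed words (2^4 = 16).
Collect the words opening with v1:
  v1v2v3v4v5 (sign -1) contributes -[[[[v1, v2], v3], v4], v5]
  v1v2v3v5v4 (sign +1) contributes +[[[[v1, v2], v3], v5], v4]
  v1v3v2v4v5 (sign +1) contributes +[[[[v1, v3], v2], v4], v5]
  v1v3v2v5v4 (sign -1) contributes -[[[[v1, v3], v2], v5], v4]


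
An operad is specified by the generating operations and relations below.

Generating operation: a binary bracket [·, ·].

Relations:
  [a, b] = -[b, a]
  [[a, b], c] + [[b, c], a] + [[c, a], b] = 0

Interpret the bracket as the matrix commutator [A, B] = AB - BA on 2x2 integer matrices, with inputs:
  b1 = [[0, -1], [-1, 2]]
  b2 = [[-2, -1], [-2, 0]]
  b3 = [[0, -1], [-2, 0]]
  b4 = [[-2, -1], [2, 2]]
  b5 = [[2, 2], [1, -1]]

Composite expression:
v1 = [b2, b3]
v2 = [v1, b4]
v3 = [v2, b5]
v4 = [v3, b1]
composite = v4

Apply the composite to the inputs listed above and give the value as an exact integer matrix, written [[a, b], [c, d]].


[[72, 0], [-144, -72]]

[b2, b3] = [[0, 2], [-4, 0]]
[[b2, b3], b4] = [[0, 8], [16, 0]]
[[[b2, b3], b4], b5] = [[-24, -24], [48, 24]]
[[[[b2, b3], b4], b5], b1] = [[72, 0], [-144, -72]]


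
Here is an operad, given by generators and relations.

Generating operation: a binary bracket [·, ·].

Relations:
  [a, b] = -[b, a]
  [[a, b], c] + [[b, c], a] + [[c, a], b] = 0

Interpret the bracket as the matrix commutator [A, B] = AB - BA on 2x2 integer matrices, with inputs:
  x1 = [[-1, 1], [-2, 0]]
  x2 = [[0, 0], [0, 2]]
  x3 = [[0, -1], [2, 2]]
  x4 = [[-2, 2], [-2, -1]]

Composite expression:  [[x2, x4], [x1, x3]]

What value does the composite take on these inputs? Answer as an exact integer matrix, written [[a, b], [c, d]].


[[-12, 0], [0, 12]]

[x2, x4] = [[0, -4], [-4, 0]]
[x1, x3] = [[0, 3], [6, 0]]
[[x2, x4], [x1, x3]] = [[-12, 0], [0, 12]]


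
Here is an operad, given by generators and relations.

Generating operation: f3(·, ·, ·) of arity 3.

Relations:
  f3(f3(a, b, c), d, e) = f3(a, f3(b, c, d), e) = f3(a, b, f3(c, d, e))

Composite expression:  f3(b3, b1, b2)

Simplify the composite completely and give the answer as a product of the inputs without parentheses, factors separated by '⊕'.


b3 ⊕ b1 ⊕ b2

Under associativity of f3, the answer is the b's in reading order.
f3(b3, b1, b2) unparenthesizes to b3 ⊕ b1 ⊕ b2


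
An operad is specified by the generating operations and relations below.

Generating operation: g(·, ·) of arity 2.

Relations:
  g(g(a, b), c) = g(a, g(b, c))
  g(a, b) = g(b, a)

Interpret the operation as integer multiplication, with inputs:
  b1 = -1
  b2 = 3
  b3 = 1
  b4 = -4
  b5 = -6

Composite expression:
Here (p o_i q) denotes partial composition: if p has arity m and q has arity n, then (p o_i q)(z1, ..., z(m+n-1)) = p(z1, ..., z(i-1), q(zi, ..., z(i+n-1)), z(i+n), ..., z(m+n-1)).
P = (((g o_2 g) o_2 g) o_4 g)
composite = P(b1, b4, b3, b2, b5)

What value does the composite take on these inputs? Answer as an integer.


-72

g(b4, b3) = -4
g(b2, b5) = -18
g(g(b4, b3), g(b2, b5)) = 72
g(b1, g(g(b4, b3), g(b2, b5))) = -72


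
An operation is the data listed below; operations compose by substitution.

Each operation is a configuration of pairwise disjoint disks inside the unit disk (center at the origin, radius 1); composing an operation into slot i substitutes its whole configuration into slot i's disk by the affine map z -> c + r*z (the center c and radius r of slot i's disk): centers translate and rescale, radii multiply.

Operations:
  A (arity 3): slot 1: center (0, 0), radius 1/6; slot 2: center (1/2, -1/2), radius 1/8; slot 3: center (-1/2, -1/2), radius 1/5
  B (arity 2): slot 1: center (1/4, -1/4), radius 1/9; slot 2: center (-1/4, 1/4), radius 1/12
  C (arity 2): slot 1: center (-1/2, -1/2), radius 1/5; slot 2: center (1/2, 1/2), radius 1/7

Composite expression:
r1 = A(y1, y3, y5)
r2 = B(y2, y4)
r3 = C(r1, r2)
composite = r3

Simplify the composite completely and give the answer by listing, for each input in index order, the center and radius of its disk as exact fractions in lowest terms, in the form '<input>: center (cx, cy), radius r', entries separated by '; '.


y1: center (-1/2, -1/2), radius 1/30; y2: center (15/28, 13/28), radius 1/63; y3: center (-2/5, -3/5), radius 1/40; y4: center (13/28, 15/28), radius 1/84; y5: center (-3/5, -3/5), radius 1/25

Follow each y-input down from C: c' goes to c + r*c', radius to r*r'.
input y1: applying the 2 nested substitutions gives center (-1/2, -1/2), radius 1/30
input y3: applying the 2 nested substitutions gives center (-2/5, -3/5), radius 1/40
input y5: applying the 2 nested substitutions gives center (-3/5, -3/5), radius 1/25
input y2: applying the 2 nested substitutions gives center (15/28, 13/28), radius 1/63
input y4: applying the 2 nested substitutions gives center (13/28, 15/28), radius 1/84


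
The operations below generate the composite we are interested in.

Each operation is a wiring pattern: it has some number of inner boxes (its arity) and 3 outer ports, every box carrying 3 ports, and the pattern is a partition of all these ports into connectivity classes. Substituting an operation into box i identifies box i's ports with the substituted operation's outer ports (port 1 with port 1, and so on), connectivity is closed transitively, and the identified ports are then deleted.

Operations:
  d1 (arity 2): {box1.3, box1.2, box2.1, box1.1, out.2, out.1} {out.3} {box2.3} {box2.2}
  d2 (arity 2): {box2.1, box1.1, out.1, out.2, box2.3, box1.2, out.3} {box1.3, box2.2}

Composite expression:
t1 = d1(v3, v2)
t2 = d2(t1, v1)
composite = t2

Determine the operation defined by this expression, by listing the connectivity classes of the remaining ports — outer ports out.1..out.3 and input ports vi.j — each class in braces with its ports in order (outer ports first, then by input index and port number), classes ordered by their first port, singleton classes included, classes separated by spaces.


{out.1, out.2, out.3, v1.1, v1.3, v2.1, v3.1, v3.2, v3.3} {v1.2} {v2.2} {v2.3}


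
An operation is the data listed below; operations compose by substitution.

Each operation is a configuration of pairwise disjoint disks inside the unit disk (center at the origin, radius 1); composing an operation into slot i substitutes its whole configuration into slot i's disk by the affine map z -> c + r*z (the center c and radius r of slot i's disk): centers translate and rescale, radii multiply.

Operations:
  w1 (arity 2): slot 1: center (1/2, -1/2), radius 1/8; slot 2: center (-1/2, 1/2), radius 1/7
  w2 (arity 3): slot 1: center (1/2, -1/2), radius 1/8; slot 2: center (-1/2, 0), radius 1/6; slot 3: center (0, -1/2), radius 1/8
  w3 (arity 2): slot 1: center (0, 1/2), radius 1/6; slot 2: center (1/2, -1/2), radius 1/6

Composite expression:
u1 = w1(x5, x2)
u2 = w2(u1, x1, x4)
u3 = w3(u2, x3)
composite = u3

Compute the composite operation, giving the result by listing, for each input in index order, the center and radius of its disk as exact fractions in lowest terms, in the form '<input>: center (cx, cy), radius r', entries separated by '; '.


Each x-disk chains the slot maps above it in w3; radii multiply.
for x5, the 3-step affine chain lands on center (3/32, 13/32), radius 1/384
for x2, the 3-step affine chain lands on center (7/96, 41/96), radius 1/336
for x1, the 2-step affine chain lands on center (-1/12, 1/2), radius 1/36
for x4, the 2-step affine chain lands on center (0, 5/12), radius 1/48
for x3, the 1-step affine chain lands on center (1/2, -1/2), radius 1/6

x1: center (-1/12, 1/2), radius 1/36; x2: center (7/96, 41/96), radius 1/336; x3: center (1/2, -1/2), radius 1/6; x4: center (0, 5/12), radius 1/48; x5: center (3/32, 13/32), radius 1/384


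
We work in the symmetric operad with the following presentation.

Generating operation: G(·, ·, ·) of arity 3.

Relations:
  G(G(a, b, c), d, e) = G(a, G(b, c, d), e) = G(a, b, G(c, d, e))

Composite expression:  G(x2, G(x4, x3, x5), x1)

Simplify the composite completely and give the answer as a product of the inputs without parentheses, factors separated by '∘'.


x2 ∘ x4 ∘ x3 ∘ x5 ∘ x1


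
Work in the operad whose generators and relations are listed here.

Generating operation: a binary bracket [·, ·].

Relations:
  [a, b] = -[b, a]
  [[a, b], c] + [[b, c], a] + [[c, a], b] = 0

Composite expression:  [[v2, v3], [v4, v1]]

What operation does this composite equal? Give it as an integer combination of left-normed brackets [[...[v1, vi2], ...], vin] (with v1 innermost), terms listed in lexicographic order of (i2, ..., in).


[[[v1, v4], v2], v3] - [[[v1, v4], v3], v2]

Expand each bracket as ab - ba; the v1-initial words give the coefficients.
Composite bracket: [[v2, v3], [v4, v1]]
Applying ab - ba throughout gives 8 signed words (2^3 = 8).
Collect the words opening with v1:
  the word v1v4v2v3 carries sign +1 and contributes +[[[v1, v4], v2], v3]
  the word v1v4v3v2 carries sign -1 and contributes -[[[v1, v4], v3], v2]


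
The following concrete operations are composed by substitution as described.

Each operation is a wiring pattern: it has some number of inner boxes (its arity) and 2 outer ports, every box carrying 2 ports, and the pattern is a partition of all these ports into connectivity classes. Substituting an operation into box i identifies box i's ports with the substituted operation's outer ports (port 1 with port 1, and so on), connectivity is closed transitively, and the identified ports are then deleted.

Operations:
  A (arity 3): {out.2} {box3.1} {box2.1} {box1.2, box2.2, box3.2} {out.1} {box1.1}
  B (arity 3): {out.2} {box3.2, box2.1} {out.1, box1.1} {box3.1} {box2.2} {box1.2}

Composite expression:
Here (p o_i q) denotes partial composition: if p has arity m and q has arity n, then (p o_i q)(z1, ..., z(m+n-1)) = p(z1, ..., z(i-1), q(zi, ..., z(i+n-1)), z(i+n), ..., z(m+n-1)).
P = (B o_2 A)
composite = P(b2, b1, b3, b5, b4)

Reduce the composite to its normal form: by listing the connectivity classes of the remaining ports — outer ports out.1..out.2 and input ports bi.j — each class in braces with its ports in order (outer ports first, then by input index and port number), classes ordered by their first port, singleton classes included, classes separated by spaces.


Two ports join when wires chain via B-identified ports.
A over (b1, b3, b5) gives {out.1} {out.2} {b1.1} {b1.2, b3.2, b5.2} {b3.1} {b5.1}, out.j being that stage's outer ports
B over (b2, b1, b3, b5, b4) gives {out.1, b2.1} {out.2} {b1.1} {b1.2, b3.2, b5.2} {b2.2} {b3.1} {b4.1} {b4.2} {b5.1}, out.j being that stage's outer ports

{out.1, b2.1} {out.2} {b1.1} {b1.2, b3.2, b5.2} {b2.2} {b3.1} {b4.1} {b4.2} {b5.1}


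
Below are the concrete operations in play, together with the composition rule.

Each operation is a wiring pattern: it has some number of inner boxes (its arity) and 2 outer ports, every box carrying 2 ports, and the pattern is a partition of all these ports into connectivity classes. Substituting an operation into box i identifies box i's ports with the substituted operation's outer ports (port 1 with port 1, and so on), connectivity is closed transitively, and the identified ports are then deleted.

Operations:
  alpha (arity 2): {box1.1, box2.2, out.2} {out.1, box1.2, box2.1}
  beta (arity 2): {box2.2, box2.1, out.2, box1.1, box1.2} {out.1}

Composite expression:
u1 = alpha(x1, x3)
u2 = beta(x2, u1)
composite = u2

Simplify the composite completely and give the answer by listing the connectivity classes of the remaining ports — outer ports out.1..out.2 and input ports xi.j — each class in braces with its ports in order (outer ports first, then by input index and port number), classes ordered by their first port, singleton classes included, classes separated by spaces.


{out.1} {out.2, x1.1, x1.2, x2.1, x2.2, x3.1, x3.2}

Reachability decides: close wires over beta-identified ports.
stage alpha: inputs (x1, x3), connectivity {out.1, x1.2, x3.1} {out.2, x1.1, x3.2}, out.j its boundary
stage beta: inputs (x2, x1, x3), connectivity {out.1} {out.2, x1.1, x1.2, x2.1, x2.2, x3.1, x3.2}, out.j its boundary


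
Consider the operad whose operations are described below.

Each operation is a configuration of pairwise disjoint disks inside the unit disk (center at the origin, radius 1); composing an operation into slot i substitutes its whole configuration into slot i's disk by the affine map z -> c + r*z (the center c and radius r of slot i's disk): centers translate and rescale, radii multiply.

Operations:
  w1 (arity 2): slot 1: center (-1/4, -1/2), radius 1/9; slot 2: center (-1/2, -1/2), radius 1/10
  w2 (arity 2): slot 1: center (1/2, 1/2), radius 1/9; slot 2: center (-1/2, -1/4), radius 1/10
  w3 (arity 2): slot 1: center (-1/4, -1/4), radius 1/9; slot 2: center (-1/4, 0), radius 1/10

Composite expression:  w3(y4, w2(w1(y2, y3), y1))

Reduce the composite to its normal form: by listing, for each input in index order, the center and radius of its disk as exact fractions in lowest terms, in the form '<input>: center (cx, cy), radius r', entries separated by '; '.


y1: center (-3/10, -1/40), radius 1/100; y2: center (-73/360, 2/45), radius 1/810; y3: center (-37/180, 2/45), radius 1/900; y4: center (-1/4, -1/4), radius 1/9

Nesting under w3 composes maps z -> c + r*z down each y-path.
for y4, the 1-step affine chain lands on center (-1/4, -1/4), radius 1/9
for y2, the 3-step affine chain lands on center (-73/360, 2/45), radius 1/810
for y3, the 3-step affine chain lands on center (-37/180, 2/45), radius 1/900
for y1, the 2-step affine chain lands on center (-3/10, -1/40), radius 1/100


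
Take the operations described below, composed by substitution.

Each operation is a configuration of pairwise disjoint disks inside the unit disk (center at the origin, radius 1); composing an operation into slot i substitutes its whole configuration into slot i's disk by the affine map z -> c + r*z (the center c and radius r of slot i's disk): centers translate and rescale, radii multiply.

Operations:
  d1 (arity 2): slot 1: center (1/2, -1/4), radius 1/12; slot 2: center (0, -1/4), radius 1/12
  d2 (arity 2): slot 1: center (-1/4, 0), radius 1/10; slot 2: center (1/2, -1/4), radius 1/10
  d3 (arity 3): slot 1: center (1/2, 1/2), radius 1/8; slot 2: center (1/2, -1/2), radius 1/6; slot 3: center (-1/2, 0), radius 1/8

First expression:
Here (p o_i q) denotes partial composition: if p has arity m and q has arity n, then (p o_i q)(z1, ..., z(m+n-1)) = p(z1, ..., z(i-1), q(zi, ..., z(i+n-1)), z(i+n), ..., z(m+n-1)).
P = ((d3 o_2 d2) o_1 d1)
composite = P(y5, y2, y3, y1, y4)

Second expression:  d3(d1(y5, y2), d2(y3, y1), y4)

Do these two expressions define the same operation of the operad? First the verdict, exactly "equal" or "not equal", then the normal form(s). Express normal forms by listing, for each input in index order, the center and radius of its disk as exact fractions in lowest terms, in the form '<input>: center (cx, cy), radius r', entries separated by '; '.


equal — both sides give y1: center (7/12, -13/24), radius 1/60; y2: center (1/2, 15/32), radius 1/96; y3: center (11/24, -1/2), radius 1/60; y4: center (-1/2, 0), radius 1/8; y5: center (9/16, 15/32), radius 1/96

The first expression, normalized: y1: center (7/12, -13/24), radius 1/60; y2: center (1/2, 15/32), radius 1/96; y3: center (11/24, -1/2), radius 1/60; y4: center (-1/2, 0), radius 1/8; y5: center (9/16, 15/32), radius 1/96
The second expression, normalized: y1: center (7/12, -13/24), radius 1/60; y2: center (1/2, 15/32), radius 1/96; y3: center (11/24, -1/2), radius 1/60; y4: center (-1/2, 0), radius 1/8; y5: center (9/16, 15/32), radius 1/96
One common form — equal.


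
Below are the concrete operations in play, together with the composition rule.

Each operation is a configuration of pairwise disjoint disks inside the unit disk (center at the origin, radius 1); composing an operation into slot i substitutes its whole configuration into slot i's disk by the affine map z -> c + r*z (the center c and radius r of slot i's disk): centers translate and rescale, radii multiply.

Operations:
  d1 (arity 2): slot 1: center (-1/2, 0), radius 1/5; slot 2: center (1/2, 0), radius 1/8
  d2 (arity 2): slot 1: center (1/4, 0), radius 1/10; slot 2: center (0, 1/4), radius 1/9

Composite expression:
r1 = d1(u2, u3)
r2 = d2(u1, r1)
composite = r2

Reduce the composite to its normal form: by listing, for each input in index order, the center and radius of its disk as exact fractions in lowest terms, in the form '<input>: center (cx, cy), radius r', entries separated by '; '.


u1: center (1/4, 0), radius 1/10; u2: center (-1/18, 1/4), radius 1/45; u3: center (1/18, 1/4), radius 1/72

Follow each u-input down from d2: c' goes to c + r*c', radius to r*r'.
for u1, the 1-step affine chain lands on center (1/4, 0), radius 1/10
for u2, the 2-step affine chain lands on center (-1/18, 1/4), radius 1/45
for u3, the 2-step affine chain lands on center (1/18, 1/4), radius 1/72


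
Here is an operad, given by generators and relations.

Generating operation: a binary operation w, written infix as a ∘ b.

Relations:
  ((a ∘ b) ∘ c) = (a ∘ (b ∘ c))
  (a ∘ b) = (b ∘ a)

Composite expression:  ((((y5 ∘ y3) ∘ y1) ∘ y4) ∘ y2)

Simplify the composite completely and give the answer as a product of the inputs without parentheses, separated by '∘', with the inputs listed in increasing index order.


With w associative and commutative, the y-input set is all that matters.
(y5 ∘ y3) reduces to y5 ∘ y3
((y5 ∘ y3) ∘ y1) reduces to y5 ∘ y3 ∘ y1
(((y5 ∘ y3) ∘ y1) ∘ y4) reduces to y5 ∘ y3 ∘ y1 ∘ y4
((((y5 ∘ y3) ∘ y1) ∘ y4) ∘ y2) reduces to y5 ∘ y3 ∘ y1 ∘ y4 ∘ y2
reordering the factors by index: y1 ∘ y2 ∘ y3 ∘ y4 ∘ y5

y1 ∘ y2 ∘ y3 ∘ y4 ∘ y5


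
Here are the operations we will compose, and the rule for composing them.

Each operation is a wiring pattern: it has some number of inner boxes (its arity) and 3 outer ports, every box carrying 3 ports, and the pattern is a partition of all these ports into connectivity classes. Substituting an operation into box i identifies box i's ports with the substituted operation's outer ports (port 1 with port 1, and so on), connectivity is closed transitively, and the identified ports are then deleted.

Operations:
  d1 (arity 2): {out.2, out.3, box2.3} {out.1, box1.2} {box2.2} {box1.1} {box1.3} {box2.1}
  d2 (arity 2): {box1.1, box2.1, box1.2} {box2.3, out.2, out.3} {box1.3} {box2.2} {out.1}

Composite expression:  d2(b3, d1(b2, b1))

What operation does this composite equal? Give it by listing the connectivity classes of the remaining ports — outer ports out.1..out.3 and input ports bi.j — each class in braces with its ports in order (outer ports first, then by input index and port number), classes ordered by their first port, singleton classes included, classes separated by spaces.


{out.1} {out.2, out.3, b1.3} {b1.1} {b1.2} {b2.1} {b2.2, b3.1, b3.2} {b2.3} {b3.3}

After gluing at d2, chains via deleted ports link the b-ports.
composing d1 on (b2, b1), with out.j its own outer ports: {out.1, b2.2} {out.2, out.3, b1.3} {b1.1} {b1.2} {b2.1} {b2.3}
composing d2 on (b3, b2, b1), with out.j its own outer ports: {out.1} {out.2, out.3, b1.3} {b1.1} {b1.2} {b2.1} {b2.2, b3.1, b3.2} {b2.3} {b3.3}
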